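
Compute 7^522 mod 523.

7^1 ≡ 7 (mod 523)
7^2 ≡ 7^2 = 49 ≡ 49 (mod 523)
7^4 ≡ 49^2 = 2401 ≡ 309 (mod 523)
7^8 ≡ 309^2 = 95481 ≡ 295 (mod 523)
7^16 ≡ 295^2 = 87025 ≡ 207 (mod 523)
7^32 ≡ 207^2 = 42849 ≡ 486 (mod 523)
7^64 ≡ 486^2 = 236196 ≡ 323 (mod 523)
7^128 ≡ 323^2 = 104329 ≡ 252 (mod 523)
7^256 ≡ 252^2 = 63504 ≡ 221 (mod 523)
7^512 ≡ 221^2 = 48841 ≡ 202 (mod 523)
522 = 512 + 8 + 2 in binary powers of 2.
So 7^522 ≡ 202 · 295 · 49 ≡ 1 (mod 523).
Since the result is 1, base 7 gives no evidence that 523 is composite.

1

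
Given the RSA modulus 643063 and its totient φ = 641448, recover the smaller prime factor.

709

φ(n) = (p−1)(q−1) = n − (p+q) + 1, so p + q = 643063 − 641448 + 1 = 1616.
p and q are the roots of t² − 1616t + 643063 = 0.
Discriminant: 1616² − 4·643063 = 2611456 − 2572252 = 39204; √39204 = 198.
q = (1616 − 198)/2 = 709, p = (1616 + 198)/2 = 907.
Check: 709 · 907 = 643063.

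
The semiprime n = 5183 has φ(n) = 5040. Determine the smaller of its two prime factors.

φ(n) = (p−1)(q−1) = n − (p+q) + 1, so p + q = 5183 − 5040 + 1 = 144.
p and q are the roots of t² − 144t + 5183 = 0.
Discriminant: 144² − 4·5183 = 20736 − 20732 = 4; √4 = 2.
q = (144 − 2)/2 = 71, p = (144 + 2)/2 = 73.
Check: 71 · 73 = 5183.

71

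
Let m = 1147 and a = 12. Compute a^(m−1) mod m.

12^1 ≡ 12 (mod 1147)
12^2 ≡ 12^2 = 144 ≡ 144 (mod 1147)
12^4 ≡ 144^2 = 20736 ≡ 90 (mod 1147)
12^8 ≡ 90^2 = 8100 ≡ 71 (mod 1147)
12^16 ≡ 71^2 = 5041 ≡ 453 (mod 1147)
12^32 ≡ 453^2 = 205209 ≡ 1043 (mod 1147)
12^64 ≡ 1043^2 = 1087849 ≡ 493 (mod 1147)
12^128 ≡ 493^2 = 243049 ≡ 1032 (mod 1147)
12^256 ≡ 1032^2 = 1065024 ≡ 608 (mod 1147)
12^512 ≡ 608^2 = 369664 ≡ 330 (mod 1147)
12^1024 ≡ 330^2 = 108900 ≡ 1082 (mod 1147)
1146 = 1024 + 64 + 32 + 16 + 8 + 2 in binary powers of 2.
So 12^1146 ≡ 1082 · 493 · 1043 · 453 · 71 · 144 ≡ 1025 (mod 1147).
Since 1025 ≠ 1, base 12 is a Fermat witness: 1147 is composite.

1025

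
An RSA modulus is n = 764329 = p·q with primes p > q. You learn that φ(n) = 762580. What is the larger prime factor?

φ(n) = (p−1)(q−1) = n − (p+q) + 1, so p + q = 764329 − 762580 + 1 = 1750.
p and q are the roots of t² − 1750t + 764329 = 0.
Discriminant: 1750² − 4·764329 = 3062500 − 3057316 = 5184; √5184 = 72.
q = (1750 − 72)/2 = 839, p = (1750 + 72)/2 = 911.
Check: 839 · 911 = 764329.

911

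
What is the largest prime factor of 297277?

79

297277 = 53 · 5609
5609 = 71 · 79
79 is prime.
So 297277 = 53 · 71 · 79; the largest prime factor is 79.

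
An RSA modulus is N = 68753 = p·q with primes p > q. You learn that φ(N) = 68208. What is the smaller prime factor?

φ(n) = (p−1)(q−1) = n − (p+q) + 1, so p + q = 68753 − 68208 + 1 = 546.
p and q are the roots of t² − 546t + 68753 = 0.
Discriminant: 546² − 4·68753 = 298116 − 275012 = 23104; √23104 = 152.
q = (546 − 152)/2 = 197, p = (546 + 152)/2 = 349.
Check: 197 · 349 = 68753.

197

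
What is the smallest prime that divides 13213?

73

13213 is odd.
Digit sum 10, not divisible by 3.
Ends in 3: not divisible by 5.
7: 13213 = 7·1887 + 4
11: 13213 = 11·1201 + 2
13: 13213 = 13·1016 + 5
17: 13213 = 17·777 + 4
19: 13213 = 19·695 + 8
23: 13213 = 23·574 + 11
29: 13213 = 29·455 + 18
31: 13213 = 31·426 + 7
37: 13213 = 37·357 + 4
41: 13213 = 41·322 + 11
43: 13213 = 43·307 + 12
47: 13213 = 47·281 + 6
53: 13213 = 53·249 + 16
59: 13213 = 59·223 + 56
61: 13213 = 61·216 + 37
67: 13213 = 67·197 + 14
71: 13213 = 71·186 + 7
73: 13213 = 73·181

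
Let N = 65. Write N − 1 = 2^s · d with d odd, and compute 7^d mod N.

65 − 1 = 64 = 2^6 · 1, so d = 1.
7^1 ≡ 7 (mod 65)
1 = 1 in binary powers of 2.
So 7^1 ≡ 7 ≡ 7 (mod 65).
Squaring chain: 7 → 49 → 61 → 16 → 61 → 16; never reaches −1, so base 7 is a Miller–Rabin witness that 65 is composite.

7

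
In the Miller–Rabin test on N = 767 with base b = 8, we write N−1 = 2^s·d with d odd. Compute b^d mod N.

767 − 1 = 766 = 2^1 · 383, so d = 383.
8^1 ≡ 8 (mod 767)
8^2 ≡ 8^2 = 64 ≡ 64 (mod 767)
8^4 ≡ 64^2 = 4096 ≡ 261 (mod 767)
8^8 ≡ 261^2 = 68121 ≡ 625 (mod 767)
8^16 ≡ 625^2 = 390625 ≡ 222 (mod 767)
8^32 ≡ 222^2 = 49284 ≡ 196 (mod 767)
8^64 ≡ 196^2 = 38416 ≡ 66 (mod 767)
8^128 ≡ 66^2 = 4356 ≡ 521 (mod 767)
8^256 ≡ 521^2 = 271441 ≡ 690 (mod 767)
383 = 256 + 64 + 32 + 16 + 8 + 4 + 2 + 1 in binary powers of 2.
So 8^383 ≡ 690 · 66 · 196 · 222 · 625 · 261 · 64 · 8 ≡ 642 (mod 767).
Squaring chain: 642; never reaches −1, so base 8 is a Miller–Rabin witness that 767 is composite.

642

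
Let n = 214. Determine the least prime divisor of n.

214 is even: 2 divides it.

2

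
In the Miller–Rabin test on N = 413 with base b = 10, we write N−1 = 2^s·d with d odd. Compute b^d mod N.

413 − 1 = 412 = 2^2 · 103, so d = 103.
10^1 ≡ 10 (mod 413)
10^2 ≡ 10^2 = 100 ≡ 100 (mod 413)
10^4 ≡ 100^2 = 10000 ≡ 88 (mod 413)
10^8 ≡ 88^2 = 7744 ≡ 310 (mod 413)
10^16 ≡ 310^2 = 96100 ≡ 284 (mod 413)
10^32 ≡ 284^2 = 80656 ≡ 121 (mod 413)
10^64 ≡ 121^2 = 14641 ≡ 186 (mod 413)
103 = 64 + 32 + 4 + 2 + 1 in binary powers of 2.
So 10^103 ≡ 186 · 121 · 88 · 100 · 10 ≡ 129 (mod 413).
Squaring chain: 129 → 121; never reaches −1, so base 10 is a Miller–Rabin witness that 413 is composite.

129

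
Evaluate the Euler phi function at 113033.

103680

Factor: 113033 = 17 · 61 · 109.
φ(113033) = (17−1) · (61−1) · (109−1) = 16 · 60 · 108 = 103680.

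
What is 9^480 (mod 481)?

248

9^1 ≡ 9 (mod 481)
9^2 ≡ 9^2 = 81 ≡ 81 (mod 481)
9^4 ≡ 81^2 = 6561 ≡ 308 (mod 481)
9^8 ≡ 308^2 = 94864 ≡ 107 (mod 481)
9^16 ≡ 107^2 = 11449 ≡ 386 (mod 481)
9^32 ≡ 386^2 = 148996 ≡ 367 (mod 481)
9^64 ≡ 367^2 = 134689 ≡ 9 (mod 481)
9^128 ≡ 9^2 = 81 ≡ 81 (mod 481)
9^256 ≡ 81^2 = 6561 ≡ 308 (mod 481)
480 = 256 + 128 + 64 + 32 in binary powers of 2.
So 9^480 ≡ 308 · 81 · 9 · 367 ≡ 248 (mod 481).
Since 248 ≠ 1, base 9 is a Fermat witness: 481 is composite.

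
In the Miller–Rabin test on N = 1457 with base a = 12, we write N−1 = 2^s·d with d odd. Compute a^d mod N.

1457 − 1 = 1456 = 2^4 · 91, so d = 91.
12^1 ≡ 12 (mod 1457)
12^2 ≡ 12^2 = 144 ≡ 144 (mod 1457)
12^4 ≡ 144^2 = 20736 ≡ 338 (mod 1457)
12^8 ≡ 338^2 = 114244 ≡ 598 (mod 1457)
12^16 ≡ 598^2 = 357604 ≡ 639 (mod 1457)
12^32 ≡ 639^2 = 408321 ≡ 361 (mod 1457)
12^64 ≡ 361^2 = 130321 ≡ 648 (mod 1457)
91 = 64 + 16 + 8 + 2 + 1 in binary powers of 2.
So 12^91 ≡ 648 · 639 · 598 · 144 · 12 ≡ 756 (mod 1457).
Squaring chain: 756 → 392 → 679 → 629; never reaches −1, so base 12 is a Miller–Rabin witness that 1457 is composite.

756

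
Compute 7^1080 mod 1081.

1061

7^1 ≡ 7 (mod 1081)
7^2 ≡ 7^2 = 49 ≡ 49 (mod 1081)
7^4 ≡ 49^2 = 2401 ≡ 239 (mod 1081)
7^8 ≡ 239^2 = 57121 ≡ 909 (mod 1081)
7^16 ≡ 909^2 = 826281 ≡ 397 (mod 1081)
7^32 ≡ 397^2 = 157609 ≡ 864 (mod 1081)
7^64 ≡ 864^2 = 746496 ≡ 606 (mod 1081)
7^128 ≡ 606^2 = 367236 ≡ 777 (mod 1081)
7^256 ≡ 777^2 = 603729 ≡ 531 (mod 1081)
7^512 ≡ 531^2 = 281961 ≡ 901 (mod 1081)
7^1024 ≡ 901^2 = 811801 ≡ 1051 (mod 1081)
1080 = 1024 + 32 + 16 + 8 in binary powers of 2.
So 7^1080 ≡ 1051 · 864 · 397 · 909 ≡ 1061 (mod 1081).
Since 1061 ≠ 1, base 7 is a Fermat witness: 1081 is composite.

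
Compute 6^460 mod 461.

1

6^1 ≡ 6 (mod 461)
6^2 ≡ 6^2 = 36 ≡ 36 (mod 461)
6^4 ≡ 36^2 = 1296 ≡ 374 (mod 461)
6^8 ≡ 374^2 = 139876 ≡ 193 (mod 461)
6^16 ≡ 193^2 = 37249 ≡ 369 (mod 461)
6^32 ≡ 369^2 = 136161 ≡ 166 (mod 461)
6^64 ≡ 166^2 = 27556 ≡ 357 (mod 461)
6^128 ≡ 357^2 = 127449 ≡ 213 (mod 461)
6^256 ≡ 213^2 = 45369 ≡ 191 (mod 461)
460 = 256 + 128 + 64 + 8 + 4 in binary powers of 2.
So 6^460 ≡ 191 · 213 · 357 · 193 · 374 ≡ 1 (mod 461).
Since the result is 1, base 6 gives no evidence that 461 is composite.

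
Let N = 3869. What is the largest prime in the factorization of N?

73

3869 = 53 · 73
73 is prime.
So 3869 = 53 · 73; the largest prime factor is 73.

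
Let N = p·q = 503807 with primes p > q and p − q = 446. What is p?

967

Since p = q + 446, we have 503807 = q(q + 446), so q² + 446q − 503807 = 0.
Discriminant: 446² + 4·503807 = 198916 + 2015228 = 2214144; √2214144 = 1488.
q = (−446 + 1488)/2 = 521, and p = q + 446 = 967.
Check: 521 · 967 = 503807.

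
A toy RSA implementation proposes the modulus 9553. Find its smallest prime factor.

41

9553 is odd.
Digit sum 22, not divisible by 3.
Ends in 3: not divisible by 5.
7: 9553 = 7·1364 + 5
11: 9553 = 11·868 + 5
13: 9553 = 13·734 + 11
17: 9553 = 17·561 + 16
19: 9553 = 19·502 + 15
23: 9553 = 23·415 + 8
29: 9553 = 29·329 + 12
31: 9553 = 31·308 + 5
37: 9553 = 37·258 + 7
41: 9553 = 41·233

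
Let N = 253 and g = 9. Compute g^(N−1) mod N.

9^1 ≡ 9 (mod 253)
9^2 ≡ 9^2 = 81 ≡ 81 (mod 253)
9^4 ≡ 81^2 = 6561 ≡ 236 (mod 253)
9^8 ≡ 236^2 = 55696 ≡ 36 (mod 253)
9^16 ≡ 36^2 = 1296 ≡ 31 (mod 253)
9^32 ≡ 31^2 = 961 ≡ 202 (mod 253)
9^64 ≡ 202^2 = 40804 ≡ 71 (mod 253)
9^128 ≡ 71^2 = 5041 ≡ 234 (mod 253)
252 = 128 + 64 + 32 + 16 + 8 + 4 in binary powers of 2.
So 9^252 ≡ 234 · 71 · 202 · 31 · 36 · 236 ≡ 202 (mod 253).
Since 202 ≠ 1, base 9 is a Fermat witness: 253 is composite.

202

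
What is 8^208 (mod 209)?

49

8^1 ≡ 8 (mod 209)
8^2 ≡ 8^2 = 64 ≡ 64 (mod 209)
8^4 ≡ 64^2 = 4096 ≡ 125 (mod 209)
8^8 ≡ 125^2 = 15625 ≡ 159 (mod 209)
8^16 ≡ 159^2 = 25281 ≡ 201 (mod 209)
8^32 ≡ 201^2 = 40401 ≡ 64 (mod 209)
8^64 ≡ 64^2 = 4096 ≡ 125 (mod 209)
8^128 ≡ 125^2 = 15625 ≡ 159 (mod 209)
208 = 128 + 64 + 16 in binary powers of 2.
So 8^208 ≡ 159 · 125 · 201 ≡ 49 (mod 209).
Since 49 ≠ 1, base 8 is a Fermat witness: 209 is composite.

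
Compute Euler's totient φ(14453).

14208

Factor: 14453 = 97 · 149.
φ(14453) = (97−1) · (149−1) = 96 · 148 = 14208.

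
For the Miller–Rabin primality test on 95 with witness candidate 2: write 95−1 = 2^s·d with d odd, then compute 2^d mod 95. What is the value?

95 − 1 = 94 = 2^1 · 47, so d = 47.
2^1 ≡ 2 (mod 95)
2^2 ≡ 2^2 = 4 ≡ 4 (mod 95)
2^4 ≡ 4^2 = 16 ≡ 16 (mod 95)
2^8 ≡ 16^2 = 256 ≡ 66 (mod 95)
2^16 ≡ 66^2 = 4356 ≡ 81 (mod 95)
2^32 ≡ 81^2 = 6561 ≡ 6 (mod 95)
47 = 32 + 8 + 4 + 2 + 1 in binary powers of 2.
So 2^47 ≡ 6 · 66 · 16 · 4 · 2 ≡ 53 (mod 95).
Squaring chain: 53; never reaches −1, so base 2 is a Miller–Rabin witness that 95 is composite.

53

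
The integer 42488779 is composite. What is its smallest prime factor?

83

42488779 is odd.
Digit sum 49, not divisible by 3.
Ends in 9: not divisible by 5.
7: 42488779 = 7·6069825 + 4
11: 42488779 = 11·3862616 + 3
13: 42488779 = 13·3268367 + 8
17: 42488779 = 17·2499339 + 16
19: 42488779 = 19·2236251 + 10
23: 42488779 = 23·1847338 + 5
29: 42488779 = 29·1465130 + 9
31: 42488779 = 31·1370605 + 24
37: 42488779 = 37·1148345 + 14
41: 42488779 = 41·1036311 + 28
43: 42488779 = 43·988111 + 6
47: 42488779 = 47·904016 + 27
53: 42488779 = 53·801675 + 4
59: 42488779 = 59·720148 + 47
61: 42488779 = 61·696537 + 22
67: 42488779 = 67·634160 + 59
71: 42488779 = 71·598433 + 36
73: 42488779 = 73·582038 + 5
79: 42488779 = 79·537832 + 51
83: 42488779 = 83·511913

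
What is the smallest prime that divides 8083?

59

8083 is odd.
Digit sum 19, not divisible by 3.
Ends in 3: not divisible by 5.
7: 8083 = 7·1154 + 5
11: 8083 = 11·734 + 9
13: 8083 = 13·621 + 10
17: 8083 = 17·475 + 8
19: 8083 = 19·425 + 8
23: 8083 = 23·351 + 10
29: 8083 = 29·278 + 21
31: 8083 = 31·260 + 23
37: 8083 = 37·218 + 17
41: 8083 = 41·197 + 6
43: 8083 = 43·187 + 42
47: 8083 = 47·171 + 46
53: 8083 = 53·152 + 27
59: 8083 = 59·137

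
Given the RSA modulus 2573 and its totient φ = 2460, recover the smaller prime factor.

φ(n) = (p−1)(q−1) = n − (p+q) + 1, so p + q = 2573 − 2460 + 1 = 114.
p and q are the roots of t² − 114t + 2573 = 0.
Discriminant: 114² − 4·2573 = 12996 − 10292 = 2704; √2704 = 52.
q = (114 − 52)/2 = 31, p = (114 + 52)/2 = 83.
Check: 31 · 83 = 2573.

31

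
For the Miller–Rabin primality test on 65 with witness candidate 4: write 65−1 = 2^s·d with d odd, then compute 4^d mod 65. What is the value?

65 − 1 = 64 = 2^6 · 1, so d = 1.
4^1 ≡ 4 (mod 65)
1 = 1 in binary powers of 2.
So 4^1 ≡ 4 ≡ 4 (mod 65).
Squaring chain: 4 → 16 → 61 → 16 → 61 → 16; never reaches −1, so base 4 is a Miller–Rabin witness that 65 is composite.

4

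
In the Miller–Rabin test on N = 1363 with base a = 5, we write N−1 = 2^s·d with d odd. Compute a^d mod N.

584

1363 − 1 = 1362 = 2^1 · 681, so d = 681.
5^1 ≡ 5 (mod 1363)
5^2 ≡ 5^2 = 25 ≡ 25 (mod 1363)
5^4 ≡ 25^2 = 625 ≡ 625 (mod 1363)
5^8 ≡ 625^2 = 390625 ≡ 807 (mod 1363)
5^16 ≡ 807^2 = 651249 ≡ 1098 (mod 1363)
5^32 ≡ 1098^2 = 1205604 ≡ 712 (mod 1363)
5^64 ≡ 712^2 = 506944 ≡ 1271 (mod 1363)
5^128 ≡ 1271^2 = 1615441 ≡ 286 (mod 1363)
5^256 ≡ 286^2 = 81796 ≡ 16 (mod 1363)
5^512 ≡ 16^2 = 256 ≡ 256 (mod 1363)
681 = 512 + 128 + 32 + 8 + 1 in binary powers of 2.
So 5^681 ≡ 256 · 286 · 712 · 807 · 5 ≡ 584 (mod 1363).
Squaring chain: 584; never reaches −1, so base 5 is a Miller–Rabin witness that 1363 is composite.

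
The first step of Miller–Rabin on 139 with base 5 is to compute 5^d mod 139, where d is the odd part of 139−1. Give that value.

139 − 1 = 138 = 2^1 · 69, so d = 69.
5^1 ≡ 5 (mod 139)
5^2 ≡ 5^2 = 25 ≡ 25 (mod 139)
5^4 ≡ 25^2 = 625 ≡ 69 (mod 139)
5^8 ≡ 69^2 = 4761 ≡ 35 (mod 139)
5^16 ≡ 35^2 = 1225 ≡ 113 (mod 139)
5^32 ≡ 113^2 = 12769 ≡ 120 (mod 139)
5^64 ≡ 120^2 = 14400 ≡ 83 (mod 139)
69 = 64 + 4 + 1 in binary powers of 2.
So 5^69 ≡ 83 · 69 · 5 ≡ 1 (mod 139).
Since 5^d ≡ 1 (mod 139), base 5 does not prove 139 composite.

1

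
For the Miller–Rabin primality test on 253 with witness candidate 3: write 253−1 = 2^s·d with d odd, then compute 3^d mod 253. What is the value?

236

253 − 1 = 252 = 2^2 · 63, so d = 63.
3^1 ≡ 3 (mod 253)
3^2 ≡ 3^2 = 9 ≡ 9 (mod 253)
3^4 ≡ 9^2 = 81 ≡ 81 (mod 253)
3^8 ≡ 81^2 = 6561 ≡ 236 (mod 253)
3^16 ≡ 236^2 = 55696 ≡ 36 (mod 253)
3^32 ≡ 36^2 = 1296 ≡ 31 (mod 253)
63 = 32 + 16 + 8 + 4 + 2 + 1 in binary powers of 2.
So 3^63 ≡ 31 · 36 · 236 · 81 · 9 · 3 ≡ 236 (mod 253).
Squaring chain: 236 → 36; never reaches −1, so base 3 is a Miller–Rabin witness that 253 is composite.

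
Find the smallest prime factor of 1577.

19

1577 is odd.
Digit sum 20, not divisible by 3.
Ends in 7: not divisible by 5.
7: 1577 = 7·225 + 2
11: 1577 = 11·143 + 4
13: 1577 = 13·121 + 4
17: 1577 = 17·92 + 13
19: 1577 = 19·83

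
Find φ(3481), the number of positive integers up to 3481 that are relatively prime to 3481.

Factor: 3481 = 59^2.
φ(3481) = 59^1·(59−1) = 3422.

3422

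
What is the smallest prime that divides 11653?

43

11653 is odd.
Digit sum 16, not divisible by 3.
Ends in 3: not divisible by 5.
7: 11653 = 7·1664 + 5
11: 11653 = 11·1059 + 4
13: 11653 = 13·896 + 5
17: 11653 = 17·685 + 8
19: 11653 = 19·613 + 6
23: 11653 = 23·506 + 15
29: 11653 = 29·401 + 24
31: 11653 = 31·375 + 28
37: 11653 = 37·314 + 35
41: 11653 = 41·284 + 9
43: 11653 = 43·271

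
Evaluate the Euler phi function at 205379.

201898

Factor: 205379 = 59^3.
φ(205379) = 59^2·(59−1) = 201898.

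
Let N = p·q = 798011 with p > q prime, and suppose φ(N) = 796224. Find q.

φ(n) = (p−1)(q−1) = n − (p+q) + 1, so p + q = 798011 − 796224 + 1 = 1788.
p and q are the roots of t² − 1788t + 798011 = 0.
Discriminant: 1788² − 4·798011 = 3196944 − 3192044 = 4900; √4900 = 70.
q = (1788 − 70)/2 = 859, p = (1788 + 70)/2 = 929.
Check: 859 · 929 = 798011.

859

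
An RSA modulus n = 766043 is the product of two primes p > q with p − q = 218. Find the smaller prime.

773

Since p = q + 218, we have 766043 = q(q + 218), so q² + 218q − 766043 = 0.
Discriminant: 218² + 4·766043 = 47524 + 3064172 = 3111696; √3111696 = 1764.
q = (−218 + 1764)/2 = 773, and p = q + 218 = 991.
Check: 773 · 991 = 766043.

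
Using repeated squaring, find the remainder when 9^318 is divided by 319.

9^1 ≡ 9 (mod 319)
9^2 ≡ 9^2 = 81 ≡ 81 (mod 319)
9^4 ≡ 81^2 = 6561 ≡ 181 (mod 319)
9^8 ≡ 181^2 = 32761 ≡ 223 (mod 319)
9^16 ≡ 223^2 = 49729 ≡ 284 (mod 319)
9^32 ≡ 284^2 = 80656 ≡ 268 (mod 319)
9^64 ≡ 268^2 = 71824 ≡ 49 (mod 319)
9^128 ≡ 49^2 = 2401 ≡ 168 (mod 319)
9^256 ≡ 168^2 = 28224 ≡ 152 (mod 319)
318 = 256 + 32 + 16 + 8 + 4 + 2 in binary powers of 2.
So 9^318 ≡ 152 · 268 · 284 · 223 · 181 · 81 ≡ 25 (mod 319).
Since 25 ≠ 1, base 9 is a Fermat witness: 319 is composite.

25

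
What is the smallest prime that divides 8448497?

79

8448497 is odd.
Digit sum 44, not divisible by 3.
Ends in 7: not divisible by 5.
7: 8448497 = 7·1206928 + 1
11: 8448497 = 11·768045 + 2
13: 8448497 = 13·649884 + 5
17: 8448497 = 17·496970 + 7
19: 8448497 = 19·444657 + 14
23: 8448497 = 23·367325 + 22
29: 8448497 = 29·291327 + 14
31: 8448497 = 31·272532 + 5
37: 8448497 = 37·228337 + 28
41: 8448497 = 41·206060 + 37
43: 8448497 = 43·196476 + 29
47: 8448497 = 47·179755 + 12
53: 8448497 = 53·159405 + 32
59: 8448497 = 59·143194 + 51
61: 8448497 = 61·138499 + 58
67: 8448497 = 67·126096 + 65
71: 8448497 = 71·118992 + 65
73: 8448497 = 73·115732 + 61
79: 8448497 = 79·106943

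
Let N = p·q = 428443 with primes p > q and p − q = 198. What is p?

Since p = q + 198, we have 428443 = q(q + 198), so q² + 198q − 428443 = 0.
Discriminant: 198² + 4·428443 = 39204 + 1713772 = 1752976; √1752976 = 1324.
q = (−198 + 1324)/2 = 563, and p = q + 198 = 761.
Check: 563 · 761 = 428443.

761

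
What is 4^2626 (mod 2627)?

2560

4^1 ≡ 4 (mod 2627)
4^2 ≡ 4^2 = 16 ≡ 16 (mod 2627)
4^4 ≡ 16^2 = 256 ≡ 256 (mod 2627)
4^8 ≡ 256^2 = 65536 ≡ 2488 (mod 2627)
4^16 ≡ 2488^2 = 6190144 ≡ 932 (mod 2627)
4^32 ≡ 932^2 = 868624 ≡ 1714 (mod 2627)
4^64 ≡ 1714^2 = 2937796 ≡ 810 (mod 2627)
4^128 ≡ 810^2 = 656100 ≡ 1977 (mod 2627)
4^256 ≡ 1977^2 = 3908529 ≡ 2180 (mod 2627)
4^512 ≡ 2180^2 = 4752400 ≡ 157 (mod 2627)
4^1024 ≡ 157^2 = 24649 ≡ 1006 (mod 2627)
4^2048 ≡ 1006^2 = 1012036 ≡ 641 (mod 2627)
2626 = 2048 + 512 + 64 + 2 in binary powers of 2.
So 4^2626 ≡ 641 · 157 · 810 · 16 ≡ 2560 (mod 2627).
Since 2560 ≠ 1, base 4 is a Fermat witness: 2627 is composite.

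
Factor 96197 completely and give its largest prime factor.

96197 = 19 · 5063
5063 = 61 · 83
83 is prime.
So 96197 = 19 · 61 · 83; the largest prime factor is 83.

83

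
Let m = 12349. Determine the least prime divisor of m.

12349 is odd.
Digit sum 19, not divisible by 3.
Ends in 9: not divisible by 5.
7: 12349 = 7·1764 + 1
11: 12349 = 11·1122 + 7
13: 12349 = 13·949 + 12
17: 12349 = 17·726 + 7
19: 12349 = 19·649 + 18
23: 12349 = 23·536 + 21
29: 12349 = 29·425 + 24
31: 12349 = 31·398 + 11
37: 12349 = 37·333 + 28
41: 12349 = 41·301 + 8
43: 12349 = 43·287 + 8
47: 12349 = 47·262 + 35
53: 12349 = 53·233

53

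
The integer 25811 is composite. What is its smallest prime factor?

53

25811 is odd.
Digit sum 17, not divisible by 3.
Ends in 1: not divisible by 5.
7: 25811 = 7·3687 + 2
11: 25811 = 11·2346 + 5
13: 25811 = 13·1985 + 6
17: 25811 = 17·1518 + 5
19: 25811 = 19·1358 + 9
23: 25811 = 23·1122 + 5
29: 25811 = 29·890 + 1
31: 25811 = 31·832 + 19
37: 25811 = 37·697 + 22
41: 25811 = 41·629 + 22
43: 25811 = 43·600 + 11
47: 25811 = 47·549 + 8
53: 25811 = 53·487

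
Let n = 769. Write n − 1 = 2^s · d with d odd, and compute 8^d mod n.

512

769 − 1 = 768 = 2^8 · 3, so d = 3.
8^1 ≡ 8 (mod 769)
8^2 ≡ 8^2 = 64 ≡ 64 (mod 769)
3 = 2 + 1 in binary powers of 2.
So 8^3 ≡ 64 · 8 ≡ 512 (mod 769).
Squaring chain: 512 → 684 → 304 → 136 → 40 → 62 → 768 → 1; reaches −1, so base 8 does not prove 769 composite.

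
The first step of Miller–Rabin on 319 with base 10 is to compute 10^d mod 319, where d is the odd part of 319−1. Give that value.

319 − 1 = 318 = 2^1 · 159, so d = 159.
10^1 ≡ 10 (mod 319)
10^2 ≡ 10^2 = 100 ≡ 100 (mod 319)
10^4 ≡ 100^2 = 10000 ≡ 111 (mod 319)
10^8 ≡ 111^2 = 12321 ≡ 199 (mod 319)
10^16 ≡ 199^2 = 39601 ≡ 45 (mod 319)
10^32 ≡ 45^2 = 2025 ≡ 111 (mod 319)
10^64 ≡ 111^2 = 12321 ≡ 199 (mod 319)
10^128 ≡ 199^2 = 39601 ≡ 45 (mod 319)
159 = 128 + 16 + 8 + 4 + 2 + 1 in binary powers of 2.
So 10^159 ≡ 45 · 45 · 199 · 111 · 100 · 10 ≡ 21 (mod 319).
Squaring chain: 21; never reaches −1, so base 10 is a Miller–Rabin witness that 319 is composite.

21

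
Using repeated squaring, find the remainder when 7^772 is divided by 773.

7^1 ≡ 7 (mod 773)
7^2 ≡ 7^2 = 49 ≡ 49 (mod 773)
7^4 ≡ 49^2 = 2401 ≡ 82 (mod 773)
7^8 ≡ 82^2 = 6724 ≡ 540 (mod 773)
7^16 ≡ 540^2 = 291600 ≡ 179 (mod 773)
7^32 ≡ 179^2 = 32041 ≡ 348 (mod 773)
7^64 ≡ 348^2 = 121104 ≡ 516 (mod 773)
7^128 ≡ 516^2 = 266256 ≡ 344 (mod 773)
7^256 ≡ 344^2 = 118336 ≡ 67 (mod 773)
7^512 ≡ 67^2 = 4489 ≡ 624 (mod 773)
772 = 512 + 256 + 4 in binary powers of 2.
So 7^772 ≡ 624 · 67 · 82 ≡ 1 (mod 773).
Since the result is 1, base 7 gives no evidence that 773 is composite.

1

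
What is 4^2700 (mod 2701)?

4^1 ≡ 4 (mod 2701)
4^2 ≡ 4^2 = 16 ≡ 16 (mod 2701)
4^4 ≡ 16^2 = 256 ≡ 256 (mod 2701)
4^8 ≡ 256^2 = 65536 ≡ 712 (mod 2701)
4^16 ≡ 712^2 = 506944 ≡ 1857 (mod 2701)
4^32 ≡ 1857^2 = 3448449 ≡ 1973 (mod 2701)
4^64 ≡ 1973^2 = 3892729 ≡ 588 (mod 2701)
4^128 ≡ 588^2 = 345744 ≡ 16 (mod 2701)
4^256 ≡ 16^2 = 256 ≡ 256 (mod 2701)
4^512 ≡ 256^2 = 65536 ≡ 712 (mod 2701)
4^1024 ≡ 712^2 = 506944 ≡ 1857 (mod 2701)
4^2048 ≡ 1857^2 = 3448449 ≡ 1973 (mod 2701)
2700 = 2048 + 512 + 128 + 8 + 4 in binary powers of 2.
So 4^2700 ≡ 1973 · 712 · 16 · 712 · 256 ≡ 1 (mod 2701).
Since the result is 1, base 4 gives no evidence that 2701 is composite.

1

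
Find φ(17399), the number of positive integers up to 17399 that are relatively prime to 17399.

17136

Factor: 17399 = 127 · 137.
φ(17399) = (127−1) · (137−1) = 126 · 136 = 17136.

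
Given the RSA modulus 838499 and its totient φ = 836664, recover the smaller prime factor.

853

φ(n) = (p−1)(q−1) = n − (p+q) + 1, so p + q = 838499 − 836664 + 1 = 1836.
p and q are the roots of t² − 1836t + 838499 = 0.
Discriminant: 1836² − 4·838499 = 3370896 − 3353996 = 16900; √16900 = 130.
q = (1836 − 130)/2 = 853, p = (1836 + 130)/2 = 983.
Check: 853 · 983 = 838499.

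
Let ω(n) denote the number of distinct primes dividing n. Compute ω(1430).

1430 = 2 · 715
715 = 5 · 143
143 = 11 · 13
1430 = 2 · 5 · 11 · 13, which has 4 distinct prime factors.

4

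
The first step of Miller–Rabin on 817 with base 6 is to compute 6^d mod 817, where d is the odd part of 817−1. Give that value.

87

817 − 1 = 816 = 2^4 · 51, so d = 51.
6^1 ≡ 6 (mod 817)
6^2 ≡ 6^2 = 36 ≡ 36 (mod 817)
6^4 ≡ 36^2 = 1296 ≡ 479 (mod 817)
6^8 ≡ 479^2 = 229441 ≡ 681 (mod 817)
6^16 ≡ 681^2 = 463761 ≡ 522 (mod 817)
6^32 ≡ 522^2 = 272484 ≡ 423 (mod 817)
51 = 32 + 16 + 2 + 1 in binary powers of 2.
So 6^51 ≡ 423 · 522 · 36 · 6 ≡ 87 (mod 817).
Squaring chain: 87 → 216 → 87 → 216; never reaches −1, so base 6 is a Miller–Rabin witness that 817 is composite.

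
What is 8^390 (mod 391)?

361

8^1 ≡ 8 (mod 391)
8^2 ≡ 8^2 = 64 ≡ 64 (mod 391)
8^4 ≡ 64^2 = 4096 ≡ 186 (mod 391)
8^8 ≡ 186^2 = 34596 ≡ 188 (mod 391)
8^16 ≡ 188^2 = 35344 ≡ 154 (mod 391)
8^32 ≡ 154^2 = 23716 ≡ 256 (mod 391)
8^64 ≡ 256^2 = 65536 ≡ 239 (mod 391)
8^128 ≡ 239^2 = 57121 ≡ 35 (mod 391)
8^256 ≡ 35^2 = 1225 ≡ 52 (mod 391)
390 = 256 + 128 + 4 + 2 in binary powers of 2.
So 8^390 ≡ 52 · 35 · 186 · 64 ≡ 361 (mod 391).
Since 361 ≠ 1, base 8 is a Fermat witness: 391 is composite.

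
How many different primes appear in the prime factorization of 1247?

1247 = 29 · 43
1247 = 29 · 43, which has 2 distinct prime factors.

2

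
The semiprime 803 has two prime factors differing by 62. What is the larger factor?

Since p = q + 62, we have 803 = q(q + 62), so q² + 62q − 803 = 0.
Discriminant: 62² + 4·803 = 3844 + 3212 = 7056; √7056 = 84.
q = (−62 + 84)/2 = 11, and p = q + 62 = 73.
Check: 11 · 73 = 803.

73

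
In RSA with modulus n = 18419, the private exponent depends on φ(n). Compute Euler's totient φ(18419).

Factor: 18419 = 113 · 163.
φ(18419) = (113−1) · (163−1) = 112 · 162 = 18144.

18144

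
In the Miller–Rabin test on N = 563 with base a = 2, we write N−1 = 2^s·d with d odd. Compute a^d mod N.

563 − 1 = 562 = 2^1 · 281, so d = 281.
2^1 ≡ 2 (mod 563)
2^2 ≡ 2^2 = 4 ≡ 4 (mod 563)
2^4 ≡ 4^2 = 16 ≡ 16 (mod 563)
2^8 ≡ 16^2 = 256 ≡ 256 (mod 563)
2^16 ≡ 256^2 = 65536 ≡ 228 (mod 563)
2^32 ≡ 228^2 = 51984 ≡ 188 (mod 563)
2^64 ≡ 188^2 = 35344 ≡ 438 (mod 563)
2^128 ≡ 438^2 = 191844 ≡ 424 (mod 563)
2^256 ≡ 424^2 = 179776 ≡ 179 (mod 563)
281 = 256 + 16 + 8 + 1 in binary powers of 2.
So 2^281 ≡ 179 · 228 · 256 · 2 ≡ 562 (mod 563).
Since 2^d ≡ 562 (mod 563), base 2 does not prove 563 composite.

562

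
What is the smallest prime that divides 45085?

5

45085 is odd.
Digit sum 22, not divisible by 3.
Ends in 5: divisible by 5.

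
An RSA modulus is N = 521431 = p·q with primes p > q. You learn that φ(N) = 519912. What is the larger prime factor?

997

φ(n) = (p−1)(q−1) = n − (p+q) + 1, so p + q = 521431 − 519912 + 1 = 1520.
p and q are the roots of t² − 1520t + 521431 = 0.
Discriminant: 1520² − 4·521431 = 2310400 − 2085724 = 224676; √224676 = 474.
q = (1520 − 474)/2 = 523, p = (1520 + 474)/2 = 997.
Check: 523 · 997 = 521431.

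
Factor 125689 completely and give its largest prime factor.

79

125689 = 37 · 3397
3397 = 43 · 79
79 is prime.
So 125689 = 37 · 43 · 79; the largest prime factor is 79.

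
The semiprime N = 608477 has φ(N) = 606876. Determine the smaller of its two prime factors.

619

φ(n) = (p−1)(q−1) = n − (p+q) + 1, so p + q = 608477 − 606876 + 1 = 1602.
p and q are the roots of t² − 1602t + 608477 = 0.
Discriminant: 1602² − 4·608477 = 2566404 − 2433908 = 132496; √132496 = 364.
q = (1602 − 364)/2 = 619, p = (1602 + 364)/2 = 983.
Check: 619 · 983 = 608477.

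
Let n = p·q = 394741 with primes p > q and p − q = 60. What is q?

599

Since p = q + 60, we have 394741 = q(q + 60), so q² + 60q − 394741 = 0.
Discriminant: 60² + 4·394741 = 3600 + 1578964 = 1582564; √1582564 = 1258.
q = (−60 + 1258)/2 = 599, and p = q + 60 = 659.
Check: 599 · 659 = 394741.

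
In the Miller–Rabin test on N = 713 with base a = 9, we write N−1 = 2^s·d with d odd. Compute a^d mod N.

193

713 − 1 = 712 = 2^3 · 89, so d = 89.
9^1 ≡ 9 (mod 713)
9^2 ≡ 9^2 = 81 ≡ 81 (mod 713)
9^4 ≡ 81^2 = 6561 ≡ 144 (mod 713)
9^8 ≡ 144^2 = 20736 ≡ 59 (mod 713)
9^16 ≡ 59^2 = 3481 ≡ 629 (mod 713)
9^32 ≡ 629^2 = 395641 ≡ 639 (mod 713)
9^64 ≡ 639^2 = 408321 ≡ 485 (mod 713)
89 = 64 + 16 + 8 + 1 in binary powers of 2.
So 9^89 ≡ 485 · 629 · 59 · 9 ≡ 193 (mod 713).
Squaring chain: 193 → 173 → 696; never reaches −1, so base 9 is a Miller–Rabin witness that 713 is composite.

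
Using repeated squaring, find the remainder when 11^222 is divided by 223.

1

11^1 ≡ 11 (mod 223)
11^2 ≡ 11^2 = 121 ≡ 121 (mod 223)
11^4 ≡ 121^2 = 14641 ≡ 146 (mod 223)
11^8 ≡ 146^2 = 21316 ≡ 131 (mod 223)
11^16 ≡ 131^2 = 17161 ≡ 213 (mod 223)
11^32 ≡ 213^2 = 45369 ≡ 100 (mod 223)
11^64 ≡ 100^2 = 10000 ≡ 188 (mod 223)
11^128 ≡ 188^2 = 35344 ≡ 110 (mod 223)
222 = 128 + 64 + 16 + 8 + 4 + 2 in binary powers of 2.
So 11^222 ≡ 110 · 188 · 213 · 131 · 146 · 121 ≡ 1 (mod 223).
Since the result is 1, base 11 gives no evidence that 223 is composite.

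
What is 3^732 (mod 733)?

3^1 ≡ 3 (mod 733)
3^2 ≡ 3^2 = 9 ≡ 9 (mod 733)
3^4 ≡ 9^2 = 81 ≡ 81 (mod 733)
3^8 ≡ 81^2 = 6561 ≡ 697 (mod 733)
3^16 ≡ 697^2 = 485809 ≡ 563 (mod 733)
3^32 ≡ 563^2 = 316969 ≡ 313 (mod 733)
3^64 ≡ 313^2 = 97969 ≡ 480 (mod 733)
3^128 ≡ 480^2 = 230400 ≡ 238 (mod 733)
3^256 ≡ 238^2 = 56644 ≡ 203 (mod 733)
3^512 ≡ 203^2 = 41209 ≡ 161 (mod 733)
732 = 512 + 128 + 64 + 16 + 8 + 4 in binary powers of 2.
So 3^732 ≡ 161 · 238 · 480 · 563 · 697 · 81 ≡ 1 (mod 733).
Since the result is 1, base 3 gives no evidence that 733 is composite.

1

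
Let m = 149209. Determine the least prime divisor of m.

17

149209 is odd.
Digit sum 25, not divisible by 3.
Ends in 9: not divisible by 5.
7: 149209 = 7·21315 + 4
11: 149209 = 11·13564 + 5
13: 149209 = 13·11477 + 8
17: 149209 = 17·8777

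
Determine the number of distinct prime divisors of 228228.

6

228228 = 2^2 · 57057
57057 = 3 · 19019
19019 = 7 · 2717
2717 = 11 · 247
247 = 13 · 19
228228 = 2^2 · 3 · 7 · 11 · 13 · 19, which has 6 distinct prime factors.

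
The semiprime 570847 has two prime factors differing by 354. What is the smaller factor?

599

Since p = q + 354, we have 570847 = q(q + 354), so q² + 354q − 570847 = 0.
Discriminant: 354² + 4·570847 = 125316 + 2283388 = 2408704; √2408704 = 1552.
q = (−354 + 1552)/2 = 599, and p = q + 354 = 953.
Check: 599 · 953 = 570847.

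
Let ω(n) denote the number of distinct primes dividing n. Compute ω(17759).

17759 = 7 · 2537
2537 = 43 · 59
17759 = 7 · 43 · 59, which has 3 distinct prime factors.

3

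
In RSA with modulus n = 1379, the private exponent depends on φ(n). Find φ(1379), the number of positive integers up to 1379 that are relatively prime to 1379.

Factor: 1379 = 7 · 197.
φ(1379) = (7−1) · (197−1) = 6 · 196 = 1176.

1176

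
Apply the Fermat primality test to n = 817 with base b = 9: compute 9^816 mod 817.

752

9^1 ≡ 9 (mod 817)
9^2 ≡ 9^2 = 81 ≡ 81 (mod 817)
9^4 ≡ 81^2 = 6561 ≡ 25 (mod 817)
9^8 ≡ 25^2 = 625 ≡ 625 (mod 817)
9^16 ≡ 625^2 = 390625 ≡ 99 (mod 817)
9^32 ≡ 99^2 = 9801 ≡ 814 (mod 817)
9^64 ≡ 814^2 = 662596 ≡ 9 (mod 817)
9^128 ≡ 9^2 = 81 ≡ 81 (mod 817)
9^256 ≡ 81^2 = 6561 ≡ 25 (mod 817)
9^512 ≡ 25^2 = 625 ≡ 625 (mod 817)
816 = 512 + 256 + 32 + 16 in binary powers of 2.
So 9^816 ≡ 625 · 25 · 814 · 99 ≡ 752 (mod 817).
Since 752 ≠ 1, base 9 is a Fermat witness: 817 is composite.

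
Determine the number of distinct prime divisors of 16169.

16169 = 19 · 851
851 = 23 · 37
16169 = 19 · 23 · 37, which has 3 distinct prime factors.

3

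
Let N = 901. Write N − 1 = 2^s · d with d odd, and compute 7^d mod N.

143

901 − 1 = 900 = 2^2 · 225, so d = 225.
7^1 ≡ 7 (mod 901)
7^2 ≡ 7^2 = 49 ≡ 49 (mod 901)
7^4 ≡ 49^2 = 2401 ≡ 599 (mod 901)
7^8 ≡ 599^2 = 358801 ≡ 203 (mod 901)
7^16 ≡ 203^2 = 41209 ≡ 664 (mod 901)
7^32 ≡ 664^2 = 440896 ≡ 307 (mod 901)
7^64 ≡ 307^2 = 94249 ≡ 545 (mod 901)
7^128 ≡ 545^2 = 297025 ≡ 596 (mod 901)
225 = 128 + 64 + 32 + 1 in binary powers of 2.
So 7^225 ≡ 596 · 545 · 307 · 7 ≡ 143 (mod 901).
Squaring chain: 143 → 627; never reaches −1, so base 7 is a Miller–Rabin witness that 901 is composite.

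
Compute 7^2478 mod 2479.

7^1 ≡ 7 (mod 2479)
7^2 ≡ 7^2 = 49 ≡ 49 (mod 2479)
7^4 ≡ 49^2 = 2401 ≡ 2401 (mod 2479)
7^8 ≡ 2401^2 = 5764801 ≡ 1126 (mod 2479)
7^16 ≡ 1126^2 = 1267876 ≡ 1107 (mod 2479)
7^32 ≡ 1107^2 = 1225449 ≡ 823 (mod 2479)
7^64 ≡ 823^2 = 677329 ≡ 562 (mod 2479)
7^128 ≡ 562^2 = 315844 ≡ 1011 (mod 2479)
7^256 ≡ 1011^2 = 1022121 ≡ 773 (mod 2479)
7^512 ≡ 773^2 = 597529 ≡ 90 (mod 2479)
7^1024 ≡ 90^2 = 8100 ≡ 663 (mod 2479)
7^2048 ≡ 663^2 = 439569 ≡ 786 (mod 2479)
2478 = 2048 + 256 + 128 + 32 + 8 + 4 + 2 in binary powers of 2.
So 7^2478 ≡ 786 · 773 · 1011 · 823 · 1126 · 2401 · 49 ≡ 528 (mod 2479).
Since 528 ≠ 1, base 7 is a Fermat witness: 2479 is composite.

528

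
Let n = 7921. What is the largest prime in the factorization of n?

7921 = 89 · 89
89 = 89 · 1
So 7921 = 89^2; the largest prime factor is 89.

89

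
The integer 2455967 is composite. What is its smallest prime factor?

2455967 is odd.
Digit sum 38, not divisible by 3.
Ends in 7: not divisible by 5.
7: 2455967 = 7·350852 + 3
11: 2455967 = 11·223269 + 8
13: 2455967 = 13·188920 + 7
17: 2455967 = 17·144468 + 11
19: 2455967 = 19·129261 + 8
23: 2455967 = 23·106781 + 4
29: 2455967 = 29·84688 + 15
31: 2455967 = 31·79224 + 23
37: 2455967 = 37·66377 + 18
41: 2455967 = 41·59901 + 26
43: 2455967 = 43·57115 + 22
47: 2455967 = 47·52254 + 29
53: 2455967 = 53·46339

53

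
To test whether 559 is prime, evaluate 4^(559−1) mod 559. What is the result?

4^1 ≡ 4 (mod 559)
4^2 ≡ 4^2 = 16 ≡ 16 (mod 559)
4^4 ≡ 16^2 = 256 ≡ 256 (mod 559)
4^8 ≡ 256^2 = 65536 ≡ 133 (mod 559)
4^16 ≡ 133^2 = 17689 ≡ 360 (mod 559)
4^32 ≡ 360^2 = 129600 ≡ 471 (mod 559)
4^64 ≡ 471^2 = 221841 ≡ 477 (mod 559)
4^128 ≡ 477^2 = 227529 ≡ 16 (mod 559)
4^256 ≡ 16^2 = 256 ≡ 256 (mod 559)
4^512 ≡ 256^2 = 65536 ≡ 133 (mod 559)
558 = 512 + 32 + 8 + 4 + 2 in binary powers of 2.
So 4^558 ≡ 133 · 471 · 133 · 256 · 16 ≡ 508 (mod 559).
Since 508 ≠ 1, base 4 is a Fermat witness: 559 is composite.

508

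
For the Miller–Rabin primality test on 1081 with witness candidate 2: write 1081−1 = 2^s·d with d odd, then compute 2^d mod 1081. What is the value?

1081 − 1 = 1080 = 2^3 · 135, so d = 135.
2^1 ≡ 2 (mod 1081)
2^2 ≡ 2^2 = 4 ≡ 4 (mod 1081)
2^4 ≡ 4^2 = 16 ≡ 16 (mod 1081)
2^8 ≡ 16^2 = 256 ≡ 256 (mod 1081)
2^16 ≡ 256^2 = 65536 ≡ 676 (mod 1081)
2^32 ≡ 676^2 = 456976 ≡ 794 (mod 1081)
2^64 ≡ 794^2 = 630436 ≡ 213 (mod 1081)
2^128 ≡ 213^2 = 45369 ≡ 1048 (mod 1081)
135 = 128 + 4 + 2 + 1 in binary powers of 2.
So 2^135 ≡ 1048 · 16 · 4 · 2 ≡ 100 (mod 1081).
Squaring chain: 100 → 271 → 1014; never reaches −1, so base 2 is a Miller–Rabin witness that 1081 is composite.

100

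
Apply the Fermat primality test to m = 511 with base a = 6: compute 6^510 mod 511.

6^1 ≡ 6 (mod 511)
6^2 ≡ 6^2 = 36 ≡ 36 (mod 511)
6^4 ≡ 36^2 = 1296 ≡ 274 (mod 511)
6^8 ≡ 274^2 = 75076 ≡ 470 (mod 511)
6^16 ≡ 470^2 = 220900 ≡ 148 (mod 511)
6^32 ≡ 148^2 = 21904 ≡ 442 (mod 511)
6^64 ≡ 442^2 = 195364 ≡ 162 (mod 511)
6^128 ≡ 162^2 = 26244 ≡ 183 (mod 511)
6^256 ≡ 183^2 = 33489 ≡ 274 (mod 511)
510 = 256 + 128 + 64 + 32 + 16 + 8 + 4 + 2 in binary powers of 2.
So 6^510 ≡ 274 · 183 · 162 · 442 · 148 · 470 · 274 · 36 ≡ 155 (mod 511).
Since 155 ≠ 1, base 6 is a Fermat witness: 511 is composite.

155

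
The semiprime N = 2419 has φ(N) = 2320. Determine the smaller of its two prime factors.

φ(n) = (p−1)(q−1) = n − (p+q) + 1, so p + q = 2419 − 2320 + 1 = 100.
p and q are the roots of t² − 100t + 2419 = 0.
Discriminant: 100² − 4·2419 = 10000 − 9676 = 324; √324 = 18.
q = (100 − 18)/2 = 41, p = (100 + 18)/2 = 59.
Check: 41 · 59 = 2419.

41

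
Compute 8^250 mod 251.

1

8^1 ≡ 8 (mod 251)
8^2 ≡ 8^2 = 64 ≡ 64 (mod 251)
8^4 ≡ 64^2 = 4096 ≡ 80 (mod 251)
8^8 ≡ 80^2 = 6400 ≡ 125 (mod 251)
8^16 ≡ 125^2 = 15625 ≡ 63 (mod 251)
8^32 ≡ 63^2 = 3969 ≡ 204 (mod 251)
8^64 ≡ 204^2 = 41616 ≡ 201 (mod 251)
8^128 ≡ 201^2 = 40401 ≡ 241 (mod 251)
250 = 128 + 64 + 32 + 16 + 8 + 2 in binary powers of 2.
So 8^250 ≡ 241 · 201 · 204 · 63 · 125 · 64 ≡ 1 (mod 251).
Since the result is 1, base 8 gives no evidence that 251 is composite.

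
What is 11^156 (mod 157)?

1

11^1 ≡ 11 (mod 157)
11^2 ≡ 11^2 = 121 ≡ 121 (mod 157)
11^4 ≡ 121^2 = 14641 ≡ 40 (mod 157)
11^8 ≡ 40^2 = 1600 ≡ 30 (mod 157)
11^16 ≡ 30^2 = 900 ≡ 115 (mod 157)
11^32 ≡ 115^2 = 13225 ≡ 37 (mod 157)
11^64 ≡ 37^2 = 1369 ≡ 113 (mod 157)
11^128 ≡ 113^2 = 12769 ≡ 52 (mod 157)
156 = 128 + 16 + 8 + 4 in binary powers of 2.
So 11^156 ≡ 52 · 115 · 30 · 40 ≡ 1 (mod 157).
Since the result is 1, base 11 gives no evidence that 157 is composite.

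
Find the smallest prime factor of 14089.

14089 is odd.
Digit sum 22, not divisible by 3.
Ends in 9: not divisible by 5.
7: 14089 = 7·2012 + 5
11: 14089 = 11·1280 + 9
13: 14089 = 13·1083 + 10
17: 14089 = 17·828 + 13
19: 14089 = 19·741 + 10
23: 14089 = 23·612 + 13
29: 14089 = 29·485 + 24
31: 14089 = 31·454 + 15
37: 14089 = 37·380 + 29
41: 14089 = 41·343 + 26
43: 14089 = 43·327 + 28
47: 14089 = 47·299 + 36
53: 14089 = 53·265 + 44
59: 14089 = 59·238 + 47
61: 14089 = 61·230 + 59
67: 14089 = 67·210 + 19
71: 14089 = 71·198 + 31
73: 14089 = 73·193

73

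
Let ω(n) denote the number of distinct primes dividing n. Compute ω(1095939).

5

1095939 = 3^2 · 121771
121771 = 13 · 9367
9367 = 17 · 551
551 = 19 · 29
1095939 = 3^2 · 13 · 17 · 19 · 29, which has 5 distinct prime factors.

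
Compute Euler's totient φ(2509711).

Factor: 2509711 = 89 · 163 · 173.
φ(2509711) = (89−1) · (163−1) · (173−1) = 88 · 162 · 172 = 2452032.

2452032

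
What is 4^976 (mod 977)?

1

4^1 ≡ 4 (mod 977)
4^2 ≡ 4^2 = 16 ≡ 16 (mod 977)
4^4 ≡ 16^2 = 256 ≡ 256 (mod 977)
4^8 ≡ 256^2 = 65536 ≡ 77 (mod 977)
4^16 ≡ 77^2 = 5929 ≡ 67 (mod 977)
4^32 ≡ 67^2 = 4489 ≡ 581 (mod 977)
4^64 ≡ 581^2 = 337561 ≡ 496 (mod 977)
4^128 ≡ 496^2 = 246016 ≡ 789 (mod 977)
4^256 ≡ 789^2 = 622521 ≡ 172 (mod 977)
4^512 ≡ 172^2 = 29584 ≡ 274 (mod 977)
976 = 512 + 256 + 128 + 64 + 16 in binary powers of 2.
So 4^976 ≡ 274 · 172 · 789 · 496 · 67 ≡ 1 (mod 977).
Since the result is 1, base 4 gives no evidence that 977 is composite.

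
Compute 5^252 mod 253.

5^1 ≡ 5 (mod 253)
5^2 ≡ 5^2 = 25 ≡ 25 (mod 253)
5^4 ≡ 25^2 = 625 ≡ 119 (mod 253)
5^8 ≡ 119^2 = 14161 ≡ 246 (mod 253)
5^16 ≡ 246^2 = 60516 ≡ 49 (mod 253)
5^32 ≡ 49^2 = 2401 ≡ 124 (mod 253)
5^64 ≡ 124^2 = 15376 ≡ 196 (mod 253)
5^128 ≡ 196^2 = 38416 ≡ 213 (mod 253)
252 = 128 + 64 + 32 + 16 + 8 + 4 in binary powers of 2.
So 5^252 ≡ 213 · 196 · 124 · 49 · 246 · 119 ≡ 124 (mod 253).
Since 124 ≠ 1, base 5 is a Fermat witness: 253 is composite.

124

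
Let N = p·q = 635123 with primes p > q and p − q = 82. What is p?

Since p = q + 82, we have 635123 = q(q + 82), so q² + 82q − 635123 = 0.
Discriminant: 82² + 4·635123 = 6724 + 2540492 = 2547216; √2547216 = 1596.
q = (−82 + 1596)/2 = 757, and p = q + 82 = 839.
Check: 757 · 839 = 635123.

839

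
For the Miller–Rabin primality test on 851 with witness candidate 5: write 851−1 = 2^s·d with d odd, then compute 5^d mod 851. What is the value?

851 − 1 = 850 = 2^1 · 425, so d = 425.
5^1 ≡ 5 (mod 851)
5^2 ≡ 5^2 = 25 ≡ 25 (mod 851)
5^4 ≡ 25^2 = 625 ≡ 625 (mod 851)
5^8 ≡ 625^2 = 390625 ≡ 16 (mod 851)
5^16 ≡ 16^2 = 256 ≡ 256 (mod 851)
5^32 ≡ 256^2 = 65536 ≡ 9 (mod 851)
5^64 ≡ 9^2 = 81 ≡ 81 (mod 851)
5^128 ≡ 81^2 = 6561 ≡ 604 (mod 851)
5^256 ≡ 604^2 = 364816 ≡ 588 (mod 851)
425 = 256 + 128 + 32 + 8 + 1 in binary powers of 2.
So 5^425 ≡ 588 · 604 · 9 · 16 · 5 ≡ 109 (mod 851).
Squaring chain: 109; never reaches −1, so base 5 is a Miller–Rabin witness that 851 is composite.

109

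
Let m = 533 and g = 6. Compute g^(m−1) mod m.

6^1 ≡ 6 (mod 533)
6^2 ≡ 6^2 = 36 ≡ 36 (mod 533)
6^4 ≡ 36^2 = 1296 ≡ 230 (mod 533)
6^8 ≡ 230^2 = 52900 ≡ 133 (mod 533)
6^16 ≡ 133^2 = 17689 ≡ 100 (mod 533)
6^32 ≡ 100^2 = 10000 ≡ 406 (mod 533)
6^64 ≡ 406^2 = 164836 ≡ 139 (mod 533)
6^128 ≡ 139^2 = 19321 ≡ 133 (mod 533)
6^256 ≡ 133^2 = 17689 ≡ 100 (mod 533)
6^512 ≡ 100^2 = 10000 ≡ 406 (mod 533)
532 = 512 + 16 + 4 in binary powers of 2.
So 6^532 ≡ 406 · 100 · 230 ≡ 373 (mod 533).
Since 373 ≠ 1, base 6 is a Fermat witness: 533 is composite.

373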